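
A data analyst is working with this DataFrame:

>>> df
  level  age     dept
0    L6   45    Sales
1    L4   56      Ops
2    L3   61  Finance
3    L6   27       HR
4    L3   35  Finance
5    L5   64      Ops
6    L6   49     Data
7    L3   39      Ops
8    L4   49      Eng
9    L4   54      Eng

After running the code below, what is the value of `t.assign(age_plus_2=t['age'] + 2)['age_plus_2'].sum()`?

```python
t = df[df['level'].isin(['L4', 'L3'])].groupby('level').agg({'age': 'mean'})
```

102.0

filter rows where level in ['L4', 'L3']:
  level  age     dept
1    L4   56      Ops
2    L3   61  Finance
4    L3   35  Finance
7    L3   39      Ops
8    L4   49      Eng
9    L4   54      Eng
group by level, mean of age:
        age
level      
L3     45.0
L4     53.0
add column age_plus_2 = t['age'] + 2:
        age  age_plus_2
level                  
L3     45.0        47.0
L4     53.0        55.0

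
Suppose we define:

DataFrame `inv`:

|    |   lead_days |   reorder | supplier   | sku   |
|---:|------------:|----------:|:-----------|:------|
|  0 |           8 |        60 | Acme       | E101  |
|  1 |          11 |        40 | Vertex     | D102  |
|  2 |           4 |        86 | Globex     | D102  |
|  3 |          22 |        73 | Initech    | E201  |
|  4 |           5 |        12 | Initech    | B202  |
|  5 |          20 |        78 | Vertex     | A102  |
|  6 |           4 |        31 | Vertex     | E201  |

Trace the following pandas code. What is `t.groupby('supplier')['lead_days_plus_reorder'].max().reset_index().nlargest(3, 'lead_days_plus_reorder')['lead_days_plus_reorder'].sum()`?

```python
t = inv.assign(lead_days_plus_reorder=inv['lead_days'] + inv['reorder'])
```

add column lead_days_plus_reorder = inv['lead_days'] + inv['reorder']:
   lead_days  reorder supplier   sku  lead_days_plus_reorder
0          8       60     Acme  E101                      68
1         11       40   Vertex  D102                      51
2          4       86   Globex  D102                      90
3         22       73  Initech  E201                      95
4          5       12  Initech  B202                      17
5         20       78   Vertex  A102                      98
6          4       31   Vertex  E201                      35
group by supplier, max of lead_days_plus_reorder:
supplier
Acme       68
Globex     90
Initech    95
Vertex     98
Name: lead_days_plus_reorder, dtype: int64
reset_index():
  supplier  lead_days_plus_reorder
0     Acme                      68
1   Globex                      90
2  Initech                      95
3   Vertex                      98
take 3 rows with largest lead_days_plus_reorder:
  supplier  lead_days_plus_reorder
3   Vertex                      98
2  Initech                      95
1   Globex                      90
The sum of column 'lead_days_plus_reorder' is 283.

283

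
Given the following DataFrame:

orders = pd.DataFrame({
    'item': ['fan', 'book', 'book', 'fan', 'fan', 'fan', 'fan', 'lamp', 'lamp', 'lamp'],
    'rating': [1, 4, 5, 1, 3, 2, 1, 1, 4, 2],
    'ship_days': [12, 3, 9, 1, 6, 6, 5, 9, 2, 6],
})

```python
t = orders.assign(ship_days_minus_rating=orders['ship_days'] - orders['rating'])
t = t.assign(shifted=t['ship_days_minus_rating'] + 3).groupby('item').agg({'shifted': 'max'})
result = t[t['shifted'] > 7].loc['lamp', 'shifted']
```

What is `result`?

add column ship_days_minus_rating = orders['ship_days'] - orders['rating']:
   item  rating  ship_days  ship_days_minus_rating
0   fan       1         12                      11
1  book       4          3                      -1
2  book       5          9                       4
3   fan       1          1                       0
4   fan       3          6                       3
5   fan       2          6                       4
6   fan       1          5                       4
7  lamp       1          9                       8
8  lamp       4          2                      -2
9  lamp       2          6                       4
add column shifted = t['ship_days_minus_rating'] + 3:
   item  rating  ship_days  ship_days_minus_rating  shifted
0   fan       1         12                      11       14
1  book       4          3                      -1        2
2  book       5          9                       4        7
3   fan       1          1                       0        3
4   fan       3          6                       3        6
5   fan       2          6                       4        7
6   fan       1          5                       4        7
7  lamp       1          9                       8       11
8  lamp       4          2                      -2        1
9  lamp       2          6                       4        7
group by item, max of shifted:
      shifted
item         
book        7
fan        14
lamp       11
filter rows where shifted > 7:
      shifted
item         
fan        14
lamp       11

11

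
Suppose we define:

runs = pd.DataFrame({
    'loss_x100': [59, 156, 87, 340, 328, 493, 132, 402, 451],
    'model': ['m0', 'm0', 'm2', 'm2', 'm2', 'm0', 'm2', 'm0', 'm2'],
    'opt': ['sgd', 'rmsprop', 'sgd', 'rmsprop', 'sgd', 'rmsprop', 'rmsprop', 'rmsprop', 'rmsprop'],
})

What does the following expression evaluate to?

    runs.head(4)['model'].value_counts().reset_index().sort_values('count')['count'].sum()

4

take first 4 rows:
   loss_x100 model      opt
0         59    m0      sgd
1        156    m0  rmsprop
2         87    m2      sgd
3        340    m2  rmsprop
value_counts of model:
model
m0    2
m2    2
Name: count, dtype: int64
reset_index():
  model  count
0    m0      2
1    m2      2
sort by count:
  model  count
0    m0      2
1    m2      2
Then the sum of column 'count': 4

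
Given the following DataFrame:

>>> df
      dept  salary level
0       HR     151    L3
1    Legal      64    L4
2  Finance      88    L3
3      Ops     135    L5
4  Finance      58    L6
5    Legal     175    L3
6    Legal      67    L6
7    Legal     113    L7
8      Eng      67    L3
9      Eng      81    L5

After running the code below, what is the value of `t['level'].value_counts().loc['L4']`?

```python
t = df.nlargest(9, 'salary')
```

take 9 rows with largest salary:
      dept  salary level
5    Legal     175    L3
0       HR     151    L3
3      Ops     135    L5
7    Legal     113    L7
2  Finance      88    L3
9      Eng      81    L5
6    Legal      67    L6
8      Eng      67    L3
1    Legal      64    L4
value_counts of level:
level
L3    4
L5    2
L7    1
L6    1
L4    1
Name: count, dtype: int64

1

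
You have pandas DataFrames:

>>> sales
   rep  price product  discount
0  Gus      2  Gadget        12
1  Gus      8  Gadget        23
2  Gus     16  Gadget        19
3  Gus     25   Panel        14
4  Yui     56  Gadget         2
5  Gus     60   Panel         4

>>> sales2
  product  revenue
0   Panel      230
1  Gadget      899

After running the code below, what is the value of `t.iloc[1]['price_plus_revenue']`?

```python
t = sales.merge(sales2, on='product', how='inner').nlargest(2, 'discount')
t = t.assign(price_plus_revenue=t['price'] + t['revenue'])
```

915

merge on 'product' (how='inner') → 6 rows:
   rep  price product  discount  revenue
0  Gus      2  Gadget        12      899
1  Gus      8  Gadget        23      899
2  Gus     16  Gadget        19      899
3  Gus     25   Panel        14      230
4  Yui     56  Gadget         2      899
5  Gus     60   Panel         4      230
take 2 rows with largest discount:
   rep  price product  discount  revenue
1  Gus      8  Gadget        23      899
2  Gus     16  Gadget        19      899
add column price_plus_revenue = t['price'] + t['revenue']:
   rep  price product  discount  revenue  price_plus_revenue
1  Gus      8  Gadget        23      899                 907
2  Gus     16  Gadget        19      899                 915
So iloc[1]['price_plus_revenue'] = 915.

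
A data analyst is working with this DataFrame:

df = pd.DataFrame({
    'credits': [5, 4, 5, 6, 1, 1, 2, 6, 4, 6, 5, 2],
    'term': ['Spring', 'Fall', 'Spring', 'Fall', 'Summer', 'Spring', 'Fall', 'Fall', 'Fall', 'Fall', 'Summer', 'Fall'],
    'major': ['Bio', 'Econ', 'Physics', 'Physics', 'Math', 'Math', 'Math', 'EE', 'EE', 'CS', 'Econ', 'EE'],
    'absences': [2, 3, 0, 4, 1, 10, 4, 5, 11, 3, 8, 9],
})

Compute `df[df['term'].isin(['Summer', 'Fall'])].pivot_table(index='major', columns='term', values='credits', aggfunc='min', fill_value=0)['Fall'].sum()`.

20

filter rows where term in ['Summer', 'Fall']:
    credits    term    major  absences
1         4    Fall     Econ         3
3         6    Fall  Physics         4
4         1  Summer     Math         1
6         2    Fall     Math         4
7         6    Fall       EE         5
8         4    Fall       EE        11
9         6    Fall       CS         3
10        5  Summer     Econ         8
11        2    Fall       EE         9
pivot: rows=major, cols=term, min(credits):
term     Fall  Summer
major                
CS          6       0
EE          2       0
Econ        4       5
Math        2       1
Physics     6       0
sum of column 'Fall' → 20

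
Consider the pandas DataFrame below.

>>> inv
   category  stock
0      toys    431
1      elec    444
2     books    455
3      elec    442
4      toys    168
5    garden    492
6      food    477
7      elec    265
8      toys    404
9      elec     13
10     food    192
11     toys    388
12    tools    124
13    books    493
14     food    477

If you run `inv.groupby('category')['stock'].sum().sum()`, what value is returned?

group by category, sum of stock:
category
books      948
elec      1164
food      1146
garden     492
tools      124
toys      1391
Name: stock, dtype: int64

5265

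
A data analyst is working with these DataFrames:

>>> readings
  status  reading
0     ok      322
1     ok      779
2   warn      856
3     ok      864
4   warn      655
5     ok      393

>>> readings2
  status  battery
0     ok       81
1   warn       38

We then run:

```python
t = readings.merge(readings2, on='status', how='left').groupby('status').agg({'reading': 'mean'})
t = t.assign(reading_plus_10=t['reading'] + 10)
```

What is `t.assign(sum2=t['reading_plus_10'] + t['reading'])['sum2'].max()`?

merge on 'status' (how='left') → 6 rows:
  status  reading  battery
0     ok      322       81
1     ok      779       81
2   warn      856       38
3     ok      864       81
4   warn      655       38
5     ok      393       81
group by status, mean of reading:
        reading
status         
ok        589.5
warn      755.5
add column reading_plus_10 = t['reading'] + 10:
        reading  reading_plus_10
status                          
ok        589.5            599.5
warn      755.5            765.5
add column sum2 = t['reading_plus_10'] + t['reading']:
        reading  reading_plus_10    sum2
status                                  
ok        589.5            599.5  1189.0
warn      755.5            765.5  1521.0
The max of column 'sum2' is 1521.0.

1521.0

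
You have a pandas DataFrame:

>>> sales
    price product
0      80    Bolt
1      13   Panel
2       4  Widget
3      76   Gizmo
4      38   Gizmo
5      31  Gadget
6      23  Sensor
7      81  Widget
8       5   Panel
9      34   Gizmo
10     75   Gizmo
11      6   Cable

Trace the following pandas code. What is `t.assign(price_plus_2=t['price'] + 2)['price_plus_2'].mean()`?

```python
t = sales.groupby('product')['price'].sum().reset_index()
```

68.5714285714

group by product, sum of price:
product
Bolt       80
Cable       6
Gadget     31
Gizmo     223
Panel      18
Sensor     23
Widget     85
Name: price, dtype: int64
reset_index():
  product  price
0    Bolt     80
1   Cable      6
2  Gadget     31
3   Gizmo    223
4   Panel     18
5  Sensor     23
6  Widget     85
add column price_plus_2 = t['price'] + 2:
  product  price  price_plus_2
0    Bolt     80            82
1   Cable      6             8
2  Gadget     31            33
3   Gizmo    223           225
4   Panel     18            20
5  Sensor     23            25
6  Widget     85            87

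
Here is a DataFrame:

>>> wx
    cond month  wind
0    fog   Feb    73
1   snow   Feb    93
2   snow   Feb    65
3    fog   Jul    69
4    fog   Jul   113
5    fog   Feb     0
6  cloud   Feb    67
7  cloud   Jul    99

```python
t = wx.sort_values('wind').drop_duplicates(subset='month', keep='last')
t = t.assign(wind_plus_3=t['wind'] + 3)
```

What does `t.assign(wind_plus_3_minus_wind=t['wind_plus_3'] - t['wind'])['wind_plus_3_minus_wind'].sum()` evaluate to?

sort by wind:
    cond month  wind
5    fog   Feb     0
2   snow   Feb    65
6  cloud   Feb    67
3    fog   Jul    69
0    fog   Feb    73
1   snow   Feb    93
7  cloud   Jul    99
4    fog   Jul   113
drop duplicate month (keep=last):
   cond month  wind
1  snow   Feb    93
4   fog   Jul   113
add column wind_plus_3 = t['wind'] + 3:
   cond month  wind  wind_plus_3
1  snow   Feb    93           96
4   fog   Jul   113          116
add column wind_plus_3_minus_wind = t['wind_plus_3'] - t['wind']:
   cond month  wind  wind_plus_3  wind_plus_3_minus_wind
1  snow   Feb    93           96                       3
4   fog   Jul   113          116                       3

6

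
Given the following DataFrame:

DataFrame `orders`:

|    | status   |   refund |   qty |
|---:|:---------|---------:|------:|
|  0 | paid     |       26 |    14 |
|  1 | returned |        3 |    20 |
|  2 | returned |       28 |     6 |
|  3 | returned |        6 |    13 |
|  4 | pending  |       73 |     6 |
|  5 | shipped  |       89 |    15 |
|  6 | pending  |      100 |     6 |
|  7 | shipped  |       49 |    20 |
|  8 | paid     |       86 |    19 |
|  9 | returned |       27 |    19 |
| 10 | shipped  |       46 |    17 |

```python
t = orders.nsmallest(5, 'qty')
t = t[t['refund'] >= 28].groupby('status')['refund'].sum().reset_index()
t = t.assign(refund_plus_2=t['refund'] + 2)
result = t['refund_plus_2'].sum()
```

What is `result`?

205

take 5 rows with smallest qty:
     status  refund  qty
2  returned      28    6
4   pending      73    6
6   pending     100    6
3  returned       6   13
0      paid      26   14
filter rows where refund >= 28:
     status  refund  qty
2  returned      28    6
4   pending      73    6
6   pending     100    6
group by status, sum of refund:
status
pending     173
returned     28
Name: refund, dtype: int64
reset_index():
     status  refund
0   pending     173
1  returned      28
add column refund_plus_2 = t['refund'] + 2:
     status  refund  refund_plus_2
0   pending     173            175
1  returned      28             30
Finally, sum of column 'refund_plus_2' = 205.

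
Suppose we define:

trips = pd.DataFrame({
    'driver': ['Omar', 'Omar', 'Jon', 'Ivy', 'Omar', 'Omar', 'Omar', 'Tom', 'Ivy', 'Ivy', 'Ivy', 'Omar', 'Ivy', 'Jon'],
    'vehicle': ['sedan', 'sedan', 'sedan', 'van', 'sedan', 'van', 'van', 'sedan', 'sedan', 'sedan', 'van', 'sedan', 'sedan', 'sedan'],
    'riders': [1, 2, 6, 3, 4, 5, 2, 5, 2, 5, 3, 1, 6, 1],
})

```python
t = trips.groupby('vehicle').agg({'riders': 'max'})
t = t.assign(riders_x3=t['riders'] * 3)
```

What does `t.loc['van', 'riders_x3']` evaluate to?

15

group by vehicle, max of riders:
         riders
vehicle        
sedan         6
van           5
add column riders_x3 = t['riders'] * 3:
         riders  riders_x3
vehicle                   
sedan         6         18
van           5         15
value at row 'van', column 'riders_x3' → 15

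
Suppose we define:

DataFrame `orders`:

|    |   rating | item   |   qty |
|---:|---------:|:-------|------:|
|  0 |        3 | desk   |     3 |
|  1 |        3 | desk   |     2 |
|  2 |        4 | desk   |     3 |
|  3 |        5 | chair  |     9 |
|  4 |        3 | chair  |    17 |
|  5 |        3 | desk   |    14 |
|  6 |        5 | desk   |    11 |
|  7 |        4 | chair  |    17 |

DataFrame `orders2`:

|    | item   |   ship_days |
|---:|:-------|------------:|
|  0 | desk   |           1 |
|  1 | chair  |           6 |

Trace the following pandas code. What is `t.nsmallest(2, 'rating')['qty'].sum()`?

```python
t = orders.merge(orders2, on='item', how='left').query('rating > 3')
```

merge on 'item' (how='left') → 8 rows:
   rating   item  qty  ship_days
0       3   desk    3          1
1       3   desk    2          1
2       4   desk    3          1
3       5  chair    9          6
4       3  chair   17          6
5       3   desk   14          1
6       5   desk   11          1
7       4  chair   17          6
filter rows where rating > 3:
   rating   item  qty  ship_days
2       4   desk    3          1
3       5  chair    9          6
6       5   desk   11          1
7       4  chair   17          6
take 2 rows with smallest rating:
   rating   item  qty  ship_days
2       4   desk    3          1
7       4  chair   17          6
The sum of column 'qty' is 20.

20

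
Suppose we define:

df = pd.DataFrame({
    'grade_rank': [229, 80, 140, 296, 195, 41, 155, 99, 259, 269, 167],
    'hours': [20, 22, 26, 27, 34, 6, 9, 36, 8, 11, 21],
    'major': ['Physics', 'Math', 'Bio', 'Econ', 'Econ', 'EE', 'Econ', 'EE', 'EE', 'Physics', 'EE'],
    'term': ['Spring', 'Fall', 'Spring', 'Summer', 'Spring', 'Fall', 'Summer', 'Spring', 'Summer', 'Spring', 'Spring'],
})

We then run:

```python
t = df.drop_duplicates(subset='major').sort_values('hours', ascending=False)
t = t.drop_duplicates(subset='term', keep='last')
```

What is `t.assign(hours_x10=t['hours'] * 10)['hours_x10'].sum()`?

drop duplicate major (keep=first):
   grade_rank  hours    major    term
0         229     20  Physics  Spring
1          80     22     Math    Fall
2         140     26      Bio  Spring
3         296     27     Econ  Summer
5          41      6       EE    Fall
sort by hours descending:
   grade_rank  hours    major    term
3         296     27     Econ  Summer
2         140     26      Bio  Spring
1          80     22     Math    Fall
0         229     20  Physics  Spring
5          41      6       EE    Fall
drop duplicate term (keep=last):
   grade_rank  hours    major    term
3         296     27     Econ  Summer
0         229     20  Physics  Spring
5          41      6       EE    Fall
add column hours_x10 = t['hours'] * 10:
   grade_rank  hours    major    term  hours_x10
3         296     27     Econ  Summer        270
0         229     20  Physics  Spring        200
5          41      6       EE    Fall         60
sum of column 'hours_x10' → 530

530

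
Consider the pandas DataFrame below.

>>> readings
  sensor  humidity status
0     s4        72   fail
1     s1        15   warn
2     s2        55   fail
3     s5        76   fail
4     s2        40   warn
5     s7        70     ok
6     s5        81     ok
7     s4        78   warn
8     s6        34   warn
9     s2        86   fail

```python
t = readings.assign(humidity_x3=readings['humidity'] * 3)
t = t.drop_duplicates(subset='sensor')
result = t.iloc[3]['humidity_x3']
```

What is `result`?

228

add column humidity_x3 = readings['humidity'] * 3:
  sensor  humidity status  humidity_x3
0     s4        72   fail          216
1     s1        15   warn           45
2     s2        55   fail          165
3     s5        76   fail          228
4     s2        40   warn          120
5     s7        70     ok          210
6     s5        81     ok          243
7     s4        78   warn          234
8     s6        34   warn          102
9     s2        86   fail          258
drop duplicate sensor (keep=first):
  sensor  humidity status  humidity_x3
0     s4        72   fail          216
1     s1        15   warn           45
2     s2        55   fail          165
3     s5        76   fail          228
5     s7        70     ok          210
8     s6        34   warn          102
Taking the value at position 3, column 'humidity_x3' gives 228.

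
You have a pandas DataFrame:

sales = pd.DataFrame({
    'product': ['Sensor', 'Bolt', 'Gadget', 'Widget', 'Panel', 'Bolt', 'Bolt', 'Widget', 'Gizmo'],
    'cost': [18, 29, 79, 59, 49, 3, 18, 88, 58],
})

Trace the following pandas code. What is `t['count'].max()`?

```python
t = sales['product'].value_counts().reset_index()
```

3

value_counts of product:
product
Bolt      3
Widget    2
Sensor    1
Gadget    1
Panel     1
Gizmo     1
Name: count, dtype: int64
reset_index():
  product  count
0    Bolt      3
1  Widget      2
2  Sensor      1
3  Gadget      1
4   Panel      1
5   Gizmo      1
The max of column 'count' is 3.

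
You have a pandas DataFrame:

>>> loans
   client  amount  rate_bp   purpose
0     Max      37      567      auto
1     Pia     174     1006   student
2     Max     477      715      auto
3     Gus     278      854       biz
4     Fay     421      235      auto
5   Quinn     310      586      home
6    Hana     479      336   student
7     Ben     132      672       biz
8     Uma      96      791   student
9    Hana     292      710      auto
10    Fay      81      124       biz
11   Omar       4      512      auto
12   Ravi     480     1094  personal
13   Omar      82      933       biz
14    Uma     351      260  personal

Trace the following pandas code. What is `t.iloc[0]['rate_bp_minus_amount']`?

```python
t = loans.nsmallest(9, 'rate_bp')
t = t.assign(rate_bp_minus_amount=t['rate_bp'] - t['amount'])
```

take 9 rows with smallest rate_bp:
   client  amount  rate_bp   purpose
10    Fay      81      124       biz
4     Fay     421      235      auto
14    Uma     351      260  personal
6    Hana     479      336   student
11   Omar       4      512      auto
0     Max      37      567      auto
5   Quinn     310      586      home
7     Ben     132      672       biz
9    Hana     292      710      auto
add column rate_bp_minus_amount = t['rate_bp'] - t['amount']:
   client  amount  rate_bp   purpose  rate_bp_minus_amount
10    Fay      81      124       biz                    43
4     Fay     421      235      auto                  -186
14    Uma     351      260  personal                   -91
6    Hana     479      336   student                  -143
11   Omar       4      512      auto                   508
0     Max      37      567      auto                   530
5   Quinn     310      586      home                   276
7     Ben     132      672       biz                   540
9    Hana     292      710      auto                   418
Hence 43.

43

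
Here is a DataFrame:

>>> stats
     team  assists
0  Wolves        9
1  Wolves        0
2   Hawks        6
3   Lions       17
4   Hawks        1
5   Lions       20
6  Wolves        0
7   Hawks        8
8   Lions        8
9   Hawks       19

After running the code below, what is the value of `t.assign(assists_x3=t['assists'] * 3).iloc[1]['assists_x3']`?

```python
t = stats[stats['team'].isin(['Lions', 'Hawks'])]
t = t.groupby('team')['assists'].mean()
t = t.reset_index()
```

45.0

filter rows where team in ['Lions', 'Hawks']:
    team  assists
2  Hawks        6
3  Lions       17
4  Hawks        1
5  Lions       20
7  Hawks        8
8  Lions        8
9  Hawks       19
group by team, mean of assists:
team
Hawks     8.5
Lions    15.0
Name: assists, dtype: float64
reset_index():
    team  assists
0  Hawks      8.5
1  Lions     15.0
add column assists_x3 = t['assists'] * 3:
    team  assists  assists_x3
0  Hawks      8.5        25.5
1  Lions     15.0        45.0
Taking the value at position 1, column 'assists_x3' gives 45.0.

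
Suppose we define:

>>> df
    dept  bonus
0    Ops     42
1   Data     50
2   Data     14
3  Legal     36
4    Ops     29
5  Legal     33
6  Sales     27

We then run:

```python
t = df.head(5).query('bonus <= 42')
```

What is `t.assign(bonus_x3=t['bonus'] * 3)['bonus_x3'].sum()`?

363

take first 5 rows:
    dept  bonus
0    Ops     42
1   Data     50
2   Data     14
3  Legal     36
4    Ops     29
filter rows where bonus <= 42:
    dept  bonus
0    Ops     42
2   Data     14
3  Legal     36
4    Ops     29
add column bonus_x3 = t['bonus'] * 3:
    dept  bonus  bonus_x3
0    Ops     42       126
2   Data     14        42
3  Legal     36       108
4    Ops     29        87
Taking the sum of column 'bonus_x3' gives 363.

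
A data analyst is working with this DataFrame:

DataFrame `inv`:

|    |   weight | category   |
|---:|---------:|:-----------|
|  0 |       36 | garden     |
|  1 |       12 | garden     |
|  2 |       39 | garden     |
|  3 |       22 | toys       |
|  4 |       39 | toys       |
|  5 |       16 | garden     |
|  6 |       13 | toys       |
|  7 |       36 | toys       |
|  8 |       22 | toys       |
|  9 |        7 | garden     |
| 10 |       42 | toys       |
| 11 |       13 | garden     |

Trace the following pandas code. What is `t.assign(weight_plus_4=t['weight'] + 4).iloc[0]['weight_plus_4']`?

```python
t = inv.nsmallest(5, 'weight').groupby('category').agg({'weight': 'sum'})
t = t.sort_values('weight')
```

take 5 rows with smallest weight:
    weight category
9        7   garden
1       12   garden
6       13     toys
11      13   garden
5       16   garden
group by category, sum of weight:
          weight
category        
garden        48
toys          13
sort by weight:
          weight
category        
toys          13
garden        48
add column weight_plus_4 = t['weight'] + 4:
          weight  weight_plus_4
category                       
toys          13             17
garden        48             52

17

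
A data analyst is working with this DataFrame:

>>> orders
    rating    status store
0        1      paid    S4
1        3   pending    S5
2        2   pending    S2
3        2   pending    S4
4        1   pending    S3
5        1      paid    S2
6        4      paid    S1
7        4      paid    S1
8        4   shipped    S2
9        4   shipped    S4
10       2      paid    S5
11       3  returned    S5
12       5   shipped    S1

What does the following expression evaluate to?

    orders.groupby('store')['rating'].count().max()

group by store, count of rating:
store
S1    3
S2    3
S3    1
S4    3
S5    3
Name: rating, dtype: int64

3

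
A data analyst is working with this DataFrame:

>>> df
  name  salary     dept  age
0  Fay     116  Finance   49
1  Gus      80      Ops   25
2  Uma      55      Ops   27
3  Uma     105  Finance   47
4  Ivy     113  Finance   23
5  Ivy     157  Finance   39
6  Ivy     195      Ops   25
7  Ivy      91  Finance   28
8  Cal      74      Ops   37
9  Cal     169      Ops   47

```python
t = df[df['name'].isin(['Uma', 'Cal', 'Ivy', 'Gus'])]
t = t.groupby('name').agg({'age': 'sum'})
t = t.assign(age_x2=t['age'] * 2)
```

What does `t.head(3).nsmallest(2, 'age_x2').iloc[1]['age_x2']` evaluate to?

filter rows where name in ['Uma', 'Cal', 'Ivy', 'Gus']:
  name  salary     dept  age
1  Gus      80      Ops   25
2  Uma      55      Ops   27
3  Uma     105  Finance   47
4  Ivy     113  Finance   23
5  Ivy     157  Finance   39
6  Ivy     195      Ops   25
7  Ivy      91  Finance   28
8  Cal      74      Ops   37
9  Cal     169      Ops   47
group by name, sum of age:
      age
name     
Cal    84
Gus    25
Ivy   115
Uma    74
add column age_x2 = t['age'] * 2:
      age  age_x2
name             
Cal    84     168
Gus    25      50
Ivy   115     230
Uma    74     148
take first 3 rows:
      age  age_x2
name             
Cal    84     168
Gus    25      50
Ivy   115     230
take 2 rows with smallest age_x2:
      age  age_x2
name             
Gus    25      50
Cal    84     168
Then the value at position 1, column 'age_x2': 168

168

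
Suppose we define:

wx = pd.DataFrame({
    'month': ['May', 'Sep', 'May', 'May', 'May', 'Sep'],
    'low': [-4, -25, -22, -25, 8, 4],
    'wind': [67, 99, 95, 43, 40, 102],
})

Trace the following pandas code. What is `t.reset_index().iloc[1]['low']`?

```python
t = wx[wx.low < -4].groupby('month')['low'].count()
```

1

filter rows where low < -4:
  month  low  wind
1   Sep  -25    99
2   May  -22    95
3   May  -25    43
group by month, count of low:
month
May    2
Sep    1
Name: low, dtype: int64
reset_index():
  month  low
0   May    2
1   Sep    1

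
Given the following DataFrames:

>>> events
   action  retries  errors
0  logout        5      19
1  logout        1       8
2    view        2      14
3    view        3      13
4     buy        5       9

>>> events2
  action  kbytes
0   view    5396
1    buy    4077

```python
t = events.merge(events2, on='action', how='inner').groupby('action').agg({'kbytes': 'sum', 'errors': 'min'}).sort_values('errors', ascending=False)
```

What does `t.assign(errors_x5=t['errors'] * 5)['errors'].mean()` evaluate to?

merge on 'action' (how='inner') → 3 rows:
  action  retries  errors  kbytes
0   view        2      14    5396
1   view        3      13    5396
2    buy        5       9    4077
group by action: sum(kbytes), min(errors):
        kbytes  errors
action                
buy       4077       9
view     10792      13
sort by errors descending:
        kbytes  errors
action                
view     10792      13
buy       4077       9
add column errors_x5 = t['errors'] * 5:
        kbytes  errors  errors_x5
action                           
view     10792      13         65
buy       4077       9         45
Finally, mean of column 'errors' = 11.0.

11.0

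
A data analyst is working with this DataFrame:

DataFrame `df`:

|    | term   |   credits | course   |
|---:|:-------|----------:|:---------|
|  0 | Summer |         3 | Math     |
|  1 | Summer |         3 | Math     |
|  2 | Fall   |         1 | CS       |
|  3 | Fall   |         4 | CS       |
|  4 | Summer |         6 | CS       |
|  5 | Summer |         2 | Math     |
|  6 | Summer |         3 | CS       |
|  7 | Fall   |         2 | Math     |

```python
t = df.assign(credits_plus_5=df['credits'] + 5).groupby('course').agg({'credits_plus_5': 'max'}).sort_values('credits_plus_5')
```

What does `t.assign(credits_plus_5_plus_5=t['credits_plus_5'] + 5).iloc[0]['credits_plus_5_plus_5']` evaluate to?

add column credits_plus_5 = df['credits'] + 5:
     term  credits course  credits_plus_5
0  Summer        3   Math               8
1  Summer        3   Math               8
2    Fall        1     CS               6
3    Fall        4     CS               9
4  Summer        6     CS              11
5  Summer        2   Math               7
6  Summer        3     CS               8
7    Fall        2   Math               7
group by course, max of credits_plus_5:
        credits_plus_5
course                
CS                  11
Math                 8
sort by credits_plus_5:
        credits_plus_5
course                
Math                 8
CS                  11
add column credits_plus_5_plus_5 = t['credits_plus_5'] + 5:
        credits_plus_5  credits_plus_5_plus_5
course                                       
Math                 8                     13
CS                  11                     16

13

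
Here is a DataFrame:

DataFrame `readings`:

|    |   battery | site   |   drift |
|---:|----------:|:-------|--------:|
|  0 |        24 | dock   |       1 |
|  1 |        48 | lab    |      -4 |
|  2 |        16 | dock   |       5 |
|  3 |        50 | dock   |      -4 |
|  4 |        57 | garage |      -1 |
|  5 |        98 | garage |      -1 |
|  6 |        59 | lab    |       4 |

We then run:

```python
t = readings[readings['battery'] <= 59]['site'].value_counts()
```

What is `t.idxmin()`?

filter rows where battery <= 59:
   battery    site  drift
0       24    dock      1
1       48     lab     -4
2       16    dock      5
3       50    dock     -4
4       57  garage     -1
6       59     lab      4
value_counts of site:
site
dock      3
lab       2
garage    1
Name: count, dtype: int64

garage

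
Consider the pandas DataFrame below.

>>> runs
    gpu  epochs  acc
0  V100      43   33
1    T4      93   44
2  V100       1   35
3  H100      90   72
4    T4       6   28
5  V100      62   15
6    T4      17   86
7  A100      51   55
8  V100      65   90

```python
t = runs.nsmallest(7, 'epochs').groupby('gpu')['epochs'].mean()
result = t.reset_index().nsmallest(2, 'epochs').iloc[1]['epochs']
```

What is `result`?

42.75

take 7 rows with smallest epochs:
    gpu  epochs  acc
2  V100       1   35
4    T4       6   28
6    T4      17   86
0  V100      43   33
7  A100      51   55
5  V100      62   15
8  V100      65   90
group by gpu, mean of epochs:
gpu
A100    51.00
T4      11.50
V100    42.75
Name: epochs, dtype: float64
reset_index():
    gpu  epochs
0  A100   51.00
1    T4   11.50
2  V100   42.75
take 2 rows with smallest epochs:
    gpu  epochs
1    T4   11.50
2  V100   42.75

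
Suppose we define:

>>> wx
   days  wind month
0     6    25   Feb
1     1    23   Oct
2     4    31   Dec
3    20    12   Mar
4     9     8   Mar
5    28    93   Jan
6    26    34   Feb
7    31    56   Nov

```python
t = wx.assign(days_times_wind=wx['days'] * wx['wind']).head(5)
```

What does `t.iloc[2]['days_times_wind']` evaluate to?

add column days_times_wind = wx['days'] * wx['wind']:
   days  wind month  days_times_wind
0     6    25   Feb              150
1     1    23   Oct               23
2     4    31   Dec              124
3    20    12   Mar              240
4     9     8   Mar               72
5    28    93   Jan             2604
6    26    34   Feb              884
7    31    56   Nov             1736
take first 5 rows:
   days  wind month  days_times_wind
0     6    25   Feb              150
1     1    23   Oct               23
2     4    31   Dec              124
3    20    12   Mar              240
4     9     8   Mar               72
The value at position 2, column 'days_times_wind' is 124.

124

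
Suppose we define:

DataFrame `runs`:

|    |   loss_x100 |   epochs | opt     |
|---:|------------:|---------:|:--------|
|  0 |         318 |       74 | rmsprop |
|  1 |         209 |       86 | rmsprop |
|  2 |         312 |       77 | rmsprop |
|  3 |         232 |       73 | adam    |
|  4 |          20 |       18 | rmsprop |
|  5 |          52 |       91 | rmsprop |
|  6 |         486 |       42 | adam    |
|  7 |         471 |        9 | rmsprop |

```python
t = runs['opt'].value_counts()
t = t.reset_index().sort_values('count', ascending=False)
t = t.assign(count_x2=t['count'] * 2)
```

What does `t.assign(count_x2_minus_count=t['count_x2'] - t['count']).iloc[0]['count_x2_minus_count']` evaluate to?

6

value_counts of opt:
opt
rmsprop    6
adam       2
Name: count, dtype: int64
reset_index():
       opt  count
0  rmsprop      6
1     adam      2
sort by count descending:
       opt  count
0  rmsprop      6
1     adam      2
add column count_x2 = t['count'] * 2:
       opt  count  count_x2
0  rmsprop      6        12
1     adam      2         4
add column count_x2_minus_count = t['count_x2'] - t['count']:
       opt  count  count_x2  count_x2_minus_count
0  rmsprop      6        12                     6
1     adam      2         4                     2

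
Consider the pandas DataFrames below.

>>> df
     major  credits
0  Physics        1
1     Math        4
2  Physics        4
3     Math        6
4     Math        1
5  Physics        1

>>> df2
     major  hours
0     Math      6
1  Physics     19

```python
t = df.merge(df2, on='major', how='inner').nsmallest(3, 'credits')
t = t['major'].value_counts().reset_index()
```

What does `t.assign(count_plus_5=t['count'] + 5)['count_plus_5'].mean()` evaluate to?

merge on 'major' (how='inner') → 6 rows:
     major  credits  hours
0  Physics        1     19
1     Math        4      6
2  Physics        4     19
3     Math        6      6
4     Math        1      6
5  Physics        1     19
take 3 rows with smallest credits:
     major  credits  hours
0  Physics        1     19
4     Math        1      6
5  Physics        1     19
value_counts of major:
major
Physics    2
Math       1
Name: count, dtype: int64
reset_index():
     major  count
0  Physics      2
1     Math      1
add column count_plus_5 = t['count'] + 5:
     major  count  count_plus_5
0  Physics      2             7
1     Math      1             6
Finally, mean of column 'count_plus_5' = 6.5.

6.5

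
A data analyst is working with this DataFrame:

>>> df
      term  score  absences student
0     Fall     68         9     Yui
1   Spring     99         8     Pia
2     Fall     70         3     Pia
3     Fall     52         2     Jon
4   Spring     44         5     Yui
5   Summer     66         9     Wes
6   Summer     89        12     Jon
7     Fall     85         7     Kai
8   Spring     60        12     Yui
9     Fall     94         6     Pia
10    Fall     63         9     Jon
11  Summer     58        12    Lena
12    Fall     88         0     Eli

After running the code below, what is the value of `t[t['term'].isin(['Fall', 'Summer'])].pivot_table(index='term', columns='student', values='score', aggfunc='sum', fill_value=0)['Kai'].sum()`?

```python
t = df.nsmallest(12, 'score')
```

85

take 12 rows with smallest score:
      term  score  absences student
4   Spring     44         5     Yui
3     Fall     52         2     Jon
11  Summer     58        12    Lena
8   Spring     60        12     Yui
10    Fall     63         9     Jon
5   Summer     66         9     Wes
0     Fall     68         9     Yui
2     Fall     70         3     Pia
7     Fall     85         7     Kai
12    Fall     88         0     Eli
6   Summer     89        12     Jon
9     Fall     94         6     Pia
filter rows where term in ['Fall', 'Summer']:
      term  score  absences student
3     Fall     52         2     Jon
11  Summer     58        12    Lena
10    Fall     63         9     Jon
5   Summer     66         9     Wes
0     Fall     68         9     Yui
2     Fall     70         3     Pia
7     Fall     85         7     Kai
12    Fall     88         0     Eli
6   Summer     89        12     Jon
9     Fall     94         6     Pia
pivot: rows=term, cols=student, sum(score):
student  Eli  Jon  Kai  Lena  Pia  Wes  Yui
term                                       
Fall      88  115   85     0  164    0   68
Summer     0   89    0    58    0   66    0
Taking the sum of column 'Kai' gives 85.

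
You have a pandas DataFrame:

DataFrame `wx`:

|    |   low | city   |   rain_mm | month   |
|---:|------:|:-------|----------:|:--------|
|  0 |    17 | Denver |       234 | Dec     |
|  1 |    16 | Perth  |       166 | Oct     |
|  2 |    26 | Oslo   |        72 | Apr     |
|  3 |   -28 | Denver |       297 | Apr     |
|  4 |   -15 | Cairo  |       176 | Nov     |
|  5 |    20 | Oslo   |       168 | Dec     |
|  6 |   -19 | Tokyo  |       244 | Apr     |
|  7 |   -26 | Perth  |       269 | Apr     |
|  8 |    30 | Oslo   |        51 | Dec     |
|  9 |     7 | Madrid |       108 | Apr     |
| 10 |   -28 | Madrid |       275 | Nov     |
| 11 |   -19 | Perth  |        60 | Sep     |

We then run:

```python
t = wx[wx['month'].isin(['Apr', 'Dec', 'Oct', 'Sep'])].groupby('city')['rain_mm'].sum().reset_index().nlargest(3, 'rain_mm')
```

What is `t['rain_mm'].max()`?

531

filter rows where month in ['Apr', 'Dec', 'Oct', 'Sep']:
    low    city  rain_mm month
0    17  Denver      234   Dec
1    16   Perth      166   Oct
2    26    Oslo       72   Apr
3   -28  Denver      297   Apr
5    20    Oslo      168   Dec
6   -19   Tokyo      244   Apr
7   -26   Perth      269   Apr
8    30    Oslo       51   Dec
9     7  Madrid      108   Apr
11  -19   Perth       60   Sep
group by city, sum of rain_mm:
city
Denver    531
Madrid    108
Oslo      291
Perth     495
Tokyo     244
Name: rain_mm, dtype: int64
reset_index():
     city  rain_mm
0  Denver      531
1  Madrid      108
2    Oslo      291
3   Perth      495
4   Tokyo      244
take 3 rows with largest rain_mm:
     city  rain_mm
0  Denver      531
3   Perth      495
2    Oslo      291
Then the max of column 'rain_mm': 531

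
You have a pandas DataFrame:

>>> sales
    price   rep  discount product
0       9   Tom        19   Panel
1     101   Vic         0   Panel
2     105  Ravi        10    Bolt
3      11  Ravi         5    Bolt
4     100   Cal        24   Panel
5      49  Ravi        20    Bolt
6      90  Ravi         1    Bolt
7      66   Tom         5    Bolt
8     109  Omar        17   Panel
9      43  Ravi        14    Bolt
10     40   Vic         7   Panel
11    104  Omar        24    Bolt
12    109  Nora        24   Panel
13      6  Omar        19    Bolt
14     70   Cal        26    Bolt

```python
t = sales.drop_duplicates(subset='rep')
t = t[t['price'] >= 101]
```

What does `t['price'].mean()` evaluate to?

drop duplicate rep (keep=first):
    price   rep  discount product
0       9   Tom        19   Panel
1     101   Vic         0   Panel
2     105  Ravi        10    Bolt
4     100   Cal        24   Panel
8     109  Omar        17   Panel
12    109  Nora        24   Panel
filter rows where price >= 101:
    price   rep  discount product
1     101   Vic         0   Panel
2     105  Ravi        10    Bolt
8     109  Omar        17   Panel
12    109  Nora        24   Panel
Then the mean of column 'price': 106.0

106.0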